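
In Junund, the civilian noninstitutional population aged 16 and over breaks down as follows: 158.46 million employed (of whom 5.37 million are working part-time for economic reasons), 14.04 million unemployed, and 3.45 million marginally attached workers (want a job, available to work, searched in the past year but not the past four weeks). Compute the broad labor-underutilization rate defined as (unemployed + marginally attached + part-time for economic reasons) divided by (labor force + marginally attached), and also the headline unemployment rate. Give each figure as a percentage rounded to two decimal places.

Broad underutilization rate ≈ 12.99%; headline unemployment rate ≈ 8.14%.

Labor force = 158.46 + 14.04 = 172.50 million.
Numerator = 14.04 + 3.45 + 5.37 = 22.86 million.
Denominator = 172.50 + 3.45 = 175.95 million.
Broad rate = 22.86 / 175.95 = 12.99%.
Headline unemployment rate = 14.04 / 172.50 = 8.14%.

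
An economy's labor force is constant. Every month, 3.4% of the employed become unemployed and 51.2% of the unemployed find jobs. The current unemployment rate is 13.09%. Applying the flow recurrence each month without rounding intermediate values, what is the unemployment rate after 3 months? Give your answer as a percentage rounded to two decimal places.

Unemployment rate after three months ≈ 6.87%.

With a fixed labor force, u_{t+1} = u_t + s·(1−u_t) − f·u_t = u_t·(1−s−f) + s.
Here 1−s−f = 0.454 and s = 0.034.
u_1 = 0.130900 × 0.454 + 0.034 = 0.093429.
u_2 = 0.093429 × 0.454 + 0.034 = 0.076417.
u_3 = 0.076417 × 0.454 + 0.034 = 0.068693.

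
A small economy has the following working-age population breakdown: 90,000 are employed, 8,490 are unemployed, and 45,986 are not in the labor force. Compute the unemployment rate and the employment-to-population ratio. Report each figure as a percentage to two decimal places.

Unemployment rate ≈ 8.62%; employment-population ratio ≈ 62.29%.

Labor force = employed + unemployed = 90,000 + 8,490 = 98,490.
Working-age population = 98,490 + 45,986 = 144,476.
Unemployment rate = 8,490 / 98,490 = 8.62%.
Employment-population ratio = 90,000 / 144,476 = 62.29%.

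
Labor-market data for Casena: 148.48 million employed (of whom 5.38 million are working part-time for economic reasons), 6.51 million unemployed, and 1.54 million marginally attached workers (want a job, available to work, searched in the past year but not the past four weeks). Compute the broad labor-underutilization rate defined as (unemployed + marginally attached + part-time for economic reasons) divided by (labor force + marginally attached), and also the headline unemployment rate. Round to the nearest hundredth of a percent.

Broad underutilization rate ≈ 8.58%; headline unemployment rate ≈ 4.20%.

Labor force = 148.48 + 6.51 = 154.99 million.
Numerator = 6.51 + 1.54 + 5.38 = 13.43 million.
Denominator = 154.99 + 1.54 = 156.53 million.
Broad rate = 13.43 / 156.53 = 8.58%.
Headline unemployment rate = 6.51 / 154.99 = 4.20%.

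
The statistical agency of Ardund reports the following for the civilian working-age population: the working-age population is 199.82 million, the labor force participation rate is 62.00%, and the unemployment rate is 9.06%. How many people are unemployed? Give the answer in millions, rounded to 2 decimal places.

Labor force = 0.6200 × 199.82 = 123.89 million.
Unemployed = 0.0906 × 123.89 ≈ 11.22 million.

About 11.22 million are unemployed.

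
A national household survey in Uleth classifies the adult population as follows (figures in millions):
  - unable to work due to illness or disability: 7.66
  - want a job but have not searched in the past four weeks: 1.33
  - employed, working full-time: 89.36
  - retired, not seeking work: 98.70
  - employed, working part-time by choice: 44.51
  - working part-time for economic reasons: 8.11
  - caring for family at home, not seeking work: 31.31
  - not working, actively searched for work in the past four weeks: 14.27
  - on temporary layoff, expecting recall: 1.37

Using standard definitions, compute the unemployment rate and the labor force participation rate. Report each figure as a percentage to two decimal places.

Unemployment rate ≈ 9.92%; labor force participation rate ≈ 53.14%.

Employed = 89.36 + 44.51 + 8.11 = 141.98 million (anyone who worked, including part-time for economic reasons, counts as employed).
Unemployed = 14.27 + 1.37 = 15.64 million (jobless and actively searching, or on temporary layoff).
Labor force = 141.98 + 15.64 = 157.62 million.
Not in labor force = 7.66 + 1.33 + 98.70 + 31.31 = 139.00 million (those not working and not actively searching are outside the labor force — including those who want a job but have given up searching).
Civilian working-age population = 157.62 + 139.00 = 296.62 million.
Unemployment rate = 15.64 / 157.62 = 9.92%.
Labor force participation rate = 157.62 / 296.62 = 53.14%.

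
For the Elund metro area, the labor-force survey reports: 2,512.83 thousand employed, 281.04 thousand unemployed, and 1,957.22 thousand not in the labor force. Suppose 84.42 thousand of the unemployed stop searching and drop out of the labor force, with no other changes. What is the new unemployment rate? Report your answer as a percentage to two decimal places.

Initially, labor force = 2,512.83 + 281.04 = 2,793.87 thousand, so u = 281.04/2,793.87 = 10.06%.
After the change, unemployed and labor force both fall by 84.42 → E = 2,512.83, U = 196.62, labor force = 2,709.45 thousand.
New unemployment rate = 196.62 / 2,709.45 = 7.26%.

New unemployment rate ≈ 7.26%.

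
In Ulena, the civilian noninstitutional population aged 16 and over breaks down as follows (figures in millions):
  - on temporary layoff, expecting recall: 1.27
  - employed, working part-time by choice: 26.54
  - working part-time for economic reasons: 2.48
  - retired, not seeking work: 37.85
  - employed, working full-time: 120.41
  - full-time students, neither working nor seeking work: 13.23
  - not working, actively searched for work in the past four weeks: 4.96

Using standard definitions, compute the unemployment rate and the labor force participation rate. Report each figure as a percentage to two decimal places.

Unemployment rate ≈ 4.00%; labor force participation rate ≈ 75.29%.

Employed = 26.54 + 2.48 + 120.41 = 149.43 million (anyone who worked, including part-time for economic reasons, counts as employed).
Unemployed = 1.27 + 4.96 = 6.23 million (jobless and actively searching, or on temporary layoff).
Labor force = 149.43 + 6.23 = 155.66 million.
Not in labor force = 37.85 + 13.23 = 51.08 million (those not working and not actively searching are outside the labor force).
Civilian working-age population = 155.66 + 51.08 = 206.74 million.
Unemployment rate = 6.23 / 155.66 = 4.00%.
Labor force participation rate = 155.66 / 206.74 = 75.29%.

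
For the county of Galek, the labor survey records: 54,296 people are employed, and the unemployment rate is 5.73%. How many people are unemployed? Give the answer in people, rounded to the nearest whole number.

About 3,300 are unemployed.

Let U be the number unemployed. The labor force is E + U, and U/(E+U) = 0.0573.
So U = 0.0573 × 54,296 / (1 − 0.0573) = 3111.16 / 0.9427 ≈ 3,300.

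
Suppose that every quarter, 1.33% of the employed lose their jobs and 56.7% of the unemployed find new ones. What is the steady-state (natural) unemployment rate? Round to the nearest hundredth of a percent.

Steady-state unemployment rate ≈ 2.29%.

At steady state the flows balance: s·E = f·U, so U/(E+U) = s/(s+f).
u* = 1.33 / (1.33 + 56.7) = 1.33 / 58.03 = 2.29%.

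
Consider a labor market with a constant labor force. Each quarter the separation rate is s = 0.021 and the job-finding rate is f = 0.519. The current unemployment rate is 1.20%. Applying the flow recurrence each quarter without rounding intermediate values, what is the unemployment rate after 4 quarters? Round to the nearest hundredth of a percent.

Unemployment rate after four quarters ≈ 3.77%.

With a fixed labor force, u_{t+1} = u_t + s·(1−u_t) − f·u_t = u_t·(1−s−f) + s.
Here 1−s−f = 0.460 and s = 0.021.
u_1 = 0.012000 × 0.460 + 0.021 = 0.026520.
u_2 = 0.026520 × 0.460 + 0.021 = 0.033199.
u_3 = 0.033199 × 0.460 + 0.021 = 0.036272.
u_4 = 0.036272 × 0.460 + 0.021 = 0.037685.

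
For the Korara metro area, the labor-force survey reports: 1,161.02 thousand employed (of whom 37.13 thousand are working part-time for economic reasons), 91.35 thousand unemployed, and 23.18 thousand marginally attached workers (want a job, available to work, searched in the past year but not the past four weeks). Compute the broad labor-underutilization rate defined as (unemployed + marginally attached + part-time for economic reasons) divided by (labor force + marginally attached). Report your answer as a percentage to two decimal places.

Labor force = 1,161.02 + 91.35 = 1,252.37 thousand.
Numerator = 91.35 + 23.18 + 37.13 = 151.66 thousand.
Denominator = 1,252.37 + 23.18 = 1,275.55 thousand.
Broad rate = 151.66 / 1,275.55 = 11.89%.

Broad underutilization rate ≈ 11.89%.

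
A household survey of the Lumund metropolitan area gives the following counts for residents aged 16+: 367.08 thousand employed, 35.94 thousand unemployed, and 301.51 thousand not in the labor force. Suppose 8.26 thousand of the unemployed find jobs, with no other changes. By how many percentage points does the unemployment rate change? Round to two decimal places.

The unemployment rate changes by −2.05 percentage points.

Initially, labor force = 367.08 + 35.94 = 403.02 thousand, so u = 35.94/403.02 = 8.92%.
After the change, unemployed falls and employed rises by 8.26; labor force unchanged → E = 375.34, U = 27.68, labor force = 403.02 thousand.
New unemployment rate = 27.68 / 403.02 = 6.87%.
Change = 6.87% − 8.92% = −2.05 percentage points.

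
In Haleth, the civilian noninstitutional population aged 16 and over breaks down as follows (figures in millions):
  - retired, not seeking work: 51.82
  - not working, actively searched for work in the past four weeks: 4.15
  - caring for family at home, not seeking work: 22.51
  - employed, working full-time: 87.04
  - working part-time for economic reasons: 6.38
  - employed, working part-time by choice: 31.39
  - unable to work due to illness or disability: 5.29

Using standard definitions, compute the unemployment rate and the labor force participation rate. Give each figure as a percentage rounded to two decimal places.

Employed = 87.04 + 6.38 + 31.39 = 124.81 million (anyone who worked, including part-time for economic reasons, counts as employed).
Unemployed = 4.15 million.
Labor force = 124.81 + 4.15 = 128.96 million.
Not in labor force = 51.82 + 22.51 + 5.29 = 79.62 million (those not working and not actively searching are outside the labor force).
Civilian working-age population = 128.96 + 79.62 = 208.58 million.
Unemployment rate = 4.15 / 128.96 = 3.22%.
Labor force participation rate = 128.96 / 208.58 = 61.83%.

Unemployment rate ≈ 3.22%; labor force participation rate ≈ 61.83%.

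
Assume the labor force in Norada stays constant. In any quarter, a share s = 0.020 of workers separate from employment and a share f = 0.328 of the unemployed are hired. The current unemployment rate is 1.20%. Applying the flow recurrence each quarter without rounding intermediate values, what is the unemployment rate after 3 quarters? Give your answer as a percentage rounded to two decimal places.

Unemployment rate after three quarters ≈ 4.49%.

With a fixed labor force, u_{t+1} = u_t + s·(1−u_t) − f·u_t = u_t·(1−s−f) + s.
Here 1−s−f = 0.652 and s = 0.020.
u_1 = 0.012000 × 0.652 + 0.020 = 0.027824.
u_2 = 0.027824 × 0.652 + 0.020 = 0.038141.
u_3 = 0.038141 × 0.652 + 0.020 = 0.044868.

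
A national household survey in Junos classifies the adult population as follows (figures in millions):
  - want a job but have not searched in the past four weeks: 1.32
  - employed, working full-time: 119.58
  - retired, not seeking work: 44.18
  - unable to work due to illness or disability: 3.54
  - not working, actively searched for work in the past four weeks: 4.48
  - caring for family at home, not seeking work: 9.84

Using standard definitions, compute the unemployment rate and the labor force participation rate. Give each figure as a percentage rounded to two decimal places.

Employed = 119.58 million.
Unemployed = 4.48 million.
Labor force = 119.58 + 4.48 = 124.06 million.
Not in labor force = 1.32 + 44.18 + 3.54 + 9.84 = 58.88 million (those not working and not actively searching are outside the labor force — including those who want a job but have given up searching).
Civilian working-age population = 124.06 + 58.88 = 182.94 million.
Unemployment rate = 4.48 / 124.06 = 3.61%.
Labor force participation rate = 124.06 / 182.94 = 67.81%.

Unemployment rate ≈ 3.61%; labor force participation rate ≈ 67.81%.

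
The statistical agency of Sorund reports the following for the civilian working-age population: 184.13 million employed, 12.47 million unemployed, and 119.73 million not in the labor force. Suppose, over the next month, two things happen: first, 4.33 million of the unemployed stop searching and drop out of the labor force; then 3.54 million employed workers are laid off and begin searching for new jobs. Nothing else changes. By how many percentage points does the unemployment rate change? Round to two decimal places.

The unemployment rate changes by −0.27 percentage points.

Initially, labor force = 184.13 + 12.47 = 196.60 million, so u = 12.47/196.60 = 6.34%.
After the first change, unemployed and labor force both fall by 4.33 → E = 184.13, U = 8.14, labor force = 192.27 million.
After the second change, employed falls and unemployed rises by 3.54; labor force unchanged → E = 180.59, U = 11.68, labor force = 192.27 million.
New unemployment rate = 11.68 / 192.27 = 6.07%.
Change = 6.07% − 6.34% = −0.27 percentage points.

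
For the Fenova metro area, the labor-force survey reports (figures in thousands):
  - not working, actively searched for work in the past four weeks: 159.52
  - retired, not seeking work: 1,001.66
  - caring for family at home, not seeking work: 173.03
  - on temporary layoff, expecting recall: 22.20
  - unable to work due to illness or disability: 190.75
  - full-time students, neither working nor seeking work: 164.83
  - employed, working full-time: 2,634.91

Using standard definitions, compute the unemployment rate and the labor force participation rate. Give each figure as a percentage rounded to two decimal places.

Employed = 2,634.91 thousand.
Unemployed = 159.52 + 22.20 = 181.72 thousand (jobless and actively searching, or on temporary layoff).
Labor force = 2,634.91 + 181.72 = 2,816.63 thousand.
Not in labor force = 1,001.66 + 173.03 + 190.75 + 164.83 = 1,530.27 thousand (those not working and not actively searching are outside the labor force).
Civilian working-age population = 2,816.63 + 1,530.27 = 4,346.90 thousand.
Unemployment rate = 181.72 / 2,816.63 = 6.45%.
Labor force participation rate = 2,816.63 / 4,346.90 = 64.80%.

Unemployment rate ≈ 6.45%; labor force participation rate ≈ 64.80%.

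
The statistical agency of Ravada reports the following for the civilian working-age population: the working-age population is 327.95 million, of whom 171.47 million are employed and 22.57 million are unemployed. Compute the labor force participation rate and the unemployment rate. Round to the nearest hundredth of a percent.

Labor force = employed + unemployed = 171.47 + 22.57 = 194.04 million.
Unemployment rate = 22.57 / 194.04 = 11.63%.
Labor force participation rate = 194.04 / 327.95 = 59.17%.

Labor force participation rate ≈ 59.17%; unemployment rate ≈ 11.63%.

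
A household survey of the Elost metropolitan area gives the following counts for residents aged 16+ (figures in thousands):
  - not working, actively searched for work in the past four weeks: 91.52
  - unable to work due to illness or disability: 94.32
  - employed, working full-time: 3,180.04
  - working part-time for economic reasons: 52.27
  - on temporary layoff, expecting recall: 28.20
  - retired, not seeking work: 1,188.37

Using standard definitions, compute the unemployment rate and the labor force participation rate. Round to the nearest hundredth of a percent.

Employed = 3,180.04 + 52.27 = 3,232.31 thousand (anyone who worked, including part-time for economic reasons, counts as employed).
Unemployed = 91.52 + 28.20 = 119.72 thousand (jobless and actively searching, or on temporary layoff).
Labor force = 3,232.31 + 119.72 = 3,352.03 thousand.
Not in labor force = 94.32 + 1,188.37 = 1,282.69 thousand (those not working and not actively searching are outside the labor force).
Civilian working-age population = 3,352.03 + 1,282.69 = 4,634.72 thousand.
Unemployment rate = 119.72 / 3,352.03 = 3.57%.
Labor force participation rate = 3,352.03 / 4,634.72 = 72.32%.

Unemployment rate ≈ 3.57%; labor force participation rate ≈ 72.32%.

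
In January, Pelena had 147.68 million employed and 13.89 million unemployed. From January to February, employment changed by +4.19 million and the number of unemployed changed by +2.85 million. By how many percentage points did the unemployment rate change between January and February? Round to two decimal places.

January: labor force = 147.68 + 13.89 = 161.57; u = 13.89/161.57 = 8.60%.
February: labor force = 151.87 + 16.74 = 168.61; u = 16.74/168.61 = 9.93%.
Change = 9.93% − 8.60% = +1.33 pp.

The unemployment rate changed by +1.33 percentage points.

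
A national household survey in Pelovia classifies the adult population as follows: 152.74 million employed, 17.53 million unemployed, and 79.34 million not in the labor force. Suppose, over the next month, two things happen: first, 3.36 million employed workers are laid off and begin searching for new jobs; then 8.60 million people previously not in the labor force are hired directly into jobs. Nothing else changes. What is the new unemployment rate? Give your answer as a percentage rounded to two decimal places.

New unemployment rate ≈ 11.68%.

Initially, labor force = 152.74 + 17.53 = 170.27 million, so u = 17.53/170.27 = 10.30%.
After the first change, employed falls and unemployed rises by 3.36; labor force unchanged → E = 149.38, U = 20.89, labor force = 170.27 million.
After the second change, employed and labor force both rise by 8.60; unemployed unchanged → E = 157.98, U = 20.89, labor force = 178.87 million.
New unemployment rate = 20.89 / 178.87 = 11.68%.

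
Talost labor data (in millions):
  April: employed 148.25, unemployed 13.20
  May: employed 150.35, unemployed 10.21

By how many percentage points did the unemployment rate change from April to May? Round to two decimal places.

April: labor force = 148.25 + 13.20 = 161.45; u = 13.20/161.45 = 8.18%.
May: labor force = 150.35 + 10.21 = 160.56; u = 10.21/160.56 = 6.36%.
Change = 6.36% − 8.18% = −1.82 pp.

The unemployment rate changed by −1.82 percentage points.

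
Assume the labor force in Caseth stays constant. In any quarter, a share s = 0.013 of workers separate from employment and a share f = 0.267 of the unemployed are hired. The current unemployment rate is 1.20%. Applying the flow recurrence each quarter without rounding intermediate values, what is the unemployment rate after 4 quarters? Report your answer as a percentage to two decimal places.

Unemployment rate after four quarters ≈ 3.72%.

With a fixed labor force, u_{t+1} = u_t + s·(1−u_t) − f·u_t = u_t·(1−s−f) + s.
Here 1−s−f = 0.720 and s = 0.013.
u_1 = 0.012000 × 0.720 + 0.013 = 0.021640.
u_2 = 0.021640 × 0.720 + 0.013 = 0.028581.
u_3 = 0.028581 × 0.720 + 0.013 = 0.033578.
u_4 = 0.033578 × 0.720 + 0.013 = 0.037176.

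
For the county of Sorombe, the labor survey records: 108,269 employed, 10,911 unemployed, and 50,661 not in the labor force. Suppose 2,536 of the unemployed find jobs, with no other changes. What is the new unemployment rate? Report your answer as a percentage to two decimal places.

New unemployment rate ≈ 7.03%.

Initially, labor force = 108,269 + 10,911 = 119,180, so u = 10,911/119,180 = 9.16%.
After the change, unemployed falls and employed rises by 2,536; labor force unchanged → E = 110,805, U = 8,375, labor force = 119,180.
New unemployment rate = 8,375 / 119,180 = 7.03%.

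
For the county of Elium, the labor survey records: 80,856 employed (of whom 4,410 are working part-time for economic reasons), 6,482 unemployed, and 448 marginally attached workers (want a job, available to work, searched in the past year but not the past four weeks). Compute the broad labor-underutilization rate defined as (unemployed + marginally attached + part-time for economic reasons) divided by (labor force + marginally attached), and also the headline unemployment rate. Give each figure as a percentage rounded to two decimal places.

Labor force = 80,856 + 6,482 = 87,338.
Numerator = 6,482 + 448 + 4,410 = 11,340.
Denominator = 87,338 + 448 = 87,786.
Broad rate = 11,340 / 87,786 = 12.92%.
Headline unemployment rate = 6,482 / 87,338 = 7.42%.

Broad underutilization rate ≈ 12.92%; headline unemployment rate ≈ 7.42%.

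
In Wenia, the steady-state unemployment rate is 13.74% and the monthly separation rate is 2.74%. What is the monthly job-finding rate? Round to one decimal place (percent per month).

From u* = s/(s+f): f = s·(1−u)/u.
f = 2.74 × (1 − 0.1374) / 0.1374 = 2.3635 / 0.1374 ≈ 17.2% per month.

Job-finding rate ≈ 17.2% per month.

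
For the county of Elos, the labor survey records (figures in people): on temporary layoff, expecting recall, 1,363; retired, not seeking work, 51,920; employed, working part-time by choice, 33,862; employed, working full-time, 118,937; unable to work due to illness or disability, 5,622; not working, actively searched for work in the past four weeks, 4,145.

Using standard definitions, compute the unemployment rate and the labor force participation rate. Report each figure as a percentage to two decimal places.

Employed = 33,862 + 118,937 = 152,799.
Unemployed = 1,363 + 4,145 = 5,508 (jobless and actively searching, or on temporary layoff).
Labor force = 152,799 + 5,508 = 158,307.
Not in labor force = 51,920 + 5,622 = 57,542 (those not working and not actively searching are outside the labor force).
Civilian working-age population = 158,307 + 57,542 = 215,849.
Unemployment rate = 5,508 / 158,307 = 3.48%.
Labor force participation rate = 158,307 / 215,849 = 73.34%.

Unemployment rate ≈ 3.48%; labor force participation rate ≈ 73.34%.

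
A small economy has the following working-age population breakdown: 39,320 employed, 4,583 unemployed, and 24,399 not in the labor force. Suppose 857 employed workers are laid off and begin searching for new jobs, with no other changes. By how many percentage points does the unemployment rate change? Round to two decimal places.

The unemployment rate changes by +1.95 percentage points.

Initially, labor force = 39,320 + 4,583 = 43,903, so u = 4,583/43,903 = 10.44%.
After the change, employed falls and unemployed rises by 857; labor force unchanged → E = 38,463, U = 5,440, labor force = 43,903.
New unemployment rate = 5,440 / 43,903 = 12.39%.
Change = 12.39% − 10.44% = +1.95 percentage points.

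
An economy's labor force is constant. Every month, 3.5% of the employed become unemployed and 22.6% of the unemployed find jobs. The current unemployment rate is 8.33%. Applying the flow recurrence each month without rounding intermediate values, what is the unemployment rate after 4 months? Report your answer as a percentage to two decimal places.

Unemployment rate after four months ≈ 11.89%.

With a fixed labor force, u_{t+1} = u_t + s·(1−u_t) − f·u_t = u_t·(1−s−f) + s.
Here 1−s−f = 0.739 and s = 0.035.
u_1 = 0.083300 × 0.739 + 0.035 = 0.096559.
u_2 = 0.096559 × 0.739 + 0.035 = 0.106357.
u_3 = 0.106357 × 0.739 + 0.035 = 0.113598.
u_4 = 0.113598 × 0.739 + 0.035 = 0.118949.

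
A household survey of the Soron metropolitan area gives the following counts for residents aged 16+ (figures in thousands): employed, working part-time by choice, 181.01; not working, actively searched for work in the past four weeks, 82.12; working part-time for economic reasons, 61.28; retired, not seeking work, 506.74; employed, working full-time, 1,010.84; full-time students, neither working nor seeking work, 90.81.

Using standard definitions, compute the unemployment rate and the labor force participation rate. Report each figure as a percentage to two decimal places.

Unemployment rate ≈ 6.15%; labor force participation rate ≈ 69.08%.

Employed = 181.01 + 61.28 + 1,010.84 = 1,253.13 thousand (anyone who worked, including part-time for economic reasons, counts as employed).
Unemployed = 82.12 thousand.
Labor force = 1,253.13 + 82.12 = 1,335.25 thousand.
Not in labor force = 506.74 + 90.81 = 597.55 thousand (those not working and not actively searching are outside the labor force).
Civilian working-age population = 1,335.25 + 597.55 = 1,932.80 thousand.
Unemployment rate = 82.12 / 1,335.25 = 6.15%.
Labor force participation rate = 1,335.25 / 1,932.80 = 69.08%.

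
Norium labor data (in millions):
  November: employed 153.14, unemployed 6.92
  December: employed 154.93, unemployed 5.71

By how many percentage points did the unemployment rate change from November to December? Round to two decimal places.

November: labor force = 153.14 + 6.92 = 160.06; u = 6.92/160.06 = 4.32%.
December: labor force = 154.93 + 5.71 = 160.64; u = 5.71/160.64 = 3.55%.
Change = 3.55% − 4.32% = −0.77 pp.

The unemployment rate changed by −0.77 percentage points.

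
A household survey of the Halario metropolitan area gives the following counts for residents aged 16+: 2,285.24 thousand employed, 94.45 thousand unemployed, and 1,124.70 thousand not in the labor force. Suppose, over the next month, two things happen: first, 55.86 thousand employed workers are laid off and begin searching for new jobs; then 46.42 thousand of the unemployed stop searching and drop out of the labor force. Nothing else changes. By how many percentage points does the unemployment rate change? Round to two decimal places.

The unemployment rate changes by +0.48 percentage points.

Initially, labor force = 2,285.24 + 94.45 = 2,379.69 thousand, so u = 94.45/2,379.69 = 3.97%.
After the first change, employed falls and unemployed rises by 55.86; labor force unchanged → E = 2,229.38, U = 150.31, labor force = 2,379.69 thousand.
After the second change, unemployed and labor force both fall by 46.42 → E = 2,229.38, U = 103.89, labor force = 2,333.27 thousand.
New unemployment rate = 103.89 / 2,333.27 = 4.45%.
Change = 4.45% − 3.97% = +0.48 percentage points.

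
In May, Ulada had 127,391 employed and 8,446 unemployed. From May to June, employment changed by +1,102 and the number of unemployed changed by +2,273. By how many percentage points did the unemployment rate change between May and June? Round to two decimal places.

May: labor force = 127,391 + 8,446 = 135,837; u = 8,446/135,837 = 6.22%.
June: labor force = 128,493 + 10,719 = 139,212; u = 10,719/139,212 = 7.70%.
Change = 7.70% − 6.22% = +1.48 pp.

The unemployment rate changed by +1.48 percentage points.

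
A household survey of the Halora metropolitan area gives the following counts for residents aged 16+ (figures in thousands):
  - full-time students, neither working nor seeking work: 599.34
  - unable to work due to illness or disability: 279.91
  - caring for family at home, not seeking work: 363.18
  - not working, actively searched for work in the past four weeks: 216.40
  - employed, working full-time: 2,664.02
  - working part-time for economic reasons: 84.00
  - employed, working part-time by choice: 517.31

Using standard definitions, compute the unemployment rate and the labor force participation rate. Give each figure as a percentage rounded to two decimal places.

Unemployment rate ≈ 6.22%; labor force participation rate ≈ 73.70%.

Employed = 2,664.02 + 84.00 + 517.31 = 3,265.33 thousand (anyone who worked, including part-time for economic reasons, counts as employed).
Unemployed = 216.40 thousand.
Labor force = 3,265.33 + 216.40 = 3,481.73 thousand.
Not in labor force = 599.34 + 279.91 + 363.18 = 1,242.43 thousand (those not working and not actively searching are outside the labor force).
Civilian working-age population = 3,481.73 + 1,242.43 = 4,724.16 thousand.
Unemployment rate = 216.40 / 3,481.73 = 6.22%.
Labor force participation rate = 3,481.73 / 4,724.16 = 73.70%.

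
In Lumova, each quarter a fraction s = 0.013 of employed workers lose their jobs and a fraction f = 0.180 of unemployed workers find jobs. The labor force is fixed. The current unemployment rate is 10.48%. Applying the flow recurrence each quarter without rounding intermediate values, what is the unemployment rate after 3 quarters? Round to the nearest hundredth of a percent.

Unemployment rate after three quarters ≈ 8.70%.

With a fixed labor force, u_{t+1} = u_t + s·(1−u_t) − f·u_t = u_t·(1−s−f) + s.
Here 1−s−f = 0.807 and s = 0.013.
u_1 = 0.104800 × 0.807 + 0.013 = 0.097574.
u_2 = 0.097574 × 0.807 + 0.013 = 0.091742.
u_3 = 0.091742 × 0.807 + 0.013 = 0.087036.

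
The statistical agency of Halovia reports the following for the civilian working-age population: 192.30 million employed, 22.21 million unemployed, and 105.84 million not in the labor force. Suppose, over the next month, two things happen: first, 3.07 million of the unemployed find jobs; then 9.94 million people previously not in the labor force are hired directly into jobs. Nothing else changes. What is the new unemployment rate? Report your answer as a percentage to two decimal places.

Initially, labor force = 192.30 + 22.21 = 214.51 million, so u = 22.21/214.51 = 10.35%.
After the first change, unemployed falls and employed rises by 3.07; labor force unchanged → E = 195.37, U = 19.14, labor force = 214.51 million.
After the second change, employed and labor force both rise by 9.94; unemployed unchanged → E = 205.31, U = 19.14, labor force = 224.45 million.
New unemployment rate = 19.14 / 224.45 = 8.53%.

New unemployment rate ≈ 8.53%.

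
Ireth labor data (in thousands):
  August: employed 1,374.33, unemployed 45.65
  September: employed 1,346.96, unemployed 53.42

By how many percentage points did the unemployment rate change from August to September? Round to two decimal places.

August: labor force = 1,374.33 + 45.65 = 1,419.98; u = 45.65/1,419.98 = 3.21%.
September: labor force = 1,346.96 + 53.42 = 1,400.38; u = 53.42/1,400.38 = 3.81%.
Change = 3.81% − 3.21% = +0.60 pp.

The unemployment rate changed by +0.60 percentage points.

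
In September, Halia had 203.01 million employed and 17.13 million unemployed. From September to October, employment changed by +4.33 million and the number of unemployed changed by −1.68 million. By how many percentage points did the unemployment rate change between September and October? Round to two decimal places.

The unemployment rate changed by −0.85 percentage points.

September: labor force = 203.01 + 17.13 = 220.14; u = 17.13/220.14 = 7.78%.
October: labor force = 207.34 + 15.45 = 222.79; u = 15.45/222.79 = 6.93%.
Change = 6.93% − 7.78% = −0.85 pp.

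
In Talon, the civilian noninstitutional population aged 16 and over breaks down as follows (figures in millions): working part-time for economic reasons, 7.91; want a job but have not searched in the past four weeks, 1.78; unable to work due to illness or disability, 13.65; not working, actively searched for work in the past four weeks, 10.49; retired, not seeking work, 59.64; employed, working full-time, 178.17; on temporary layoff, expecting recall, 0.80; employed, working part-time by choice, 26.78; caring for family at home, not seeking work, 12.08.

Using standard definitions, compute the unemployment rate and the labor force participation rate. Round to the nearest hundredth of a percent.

Employed = 7.91 + 178.17 + 26.78 = 212.86 million (anyone who worked, including part-time for economic reasons, counts as employed).
Unemployed = 10.49 + 0.80 = 11.29 million (jobless and actively searching, or on temporary layoff).
Labor force = 212.86 + 11.29 = 224.15 million.
Not in labor force = 1.78 + 13.65 + 59.64 + 12.08 = 87.15 million (those not working and not actively searching are outside the labor force — including those who want a job but have given up searching).
Civilian working-age population = 224.15 + 87.15 = 311.30 million.
Unemployment rate = 11.29 / 224.15 = 5.04%.
Labor force participation rate = 224.15 / 311.30 = 72.00%.

Unemployment rate ≈ 5.04%; labor force participation rate ≈ 72.00%.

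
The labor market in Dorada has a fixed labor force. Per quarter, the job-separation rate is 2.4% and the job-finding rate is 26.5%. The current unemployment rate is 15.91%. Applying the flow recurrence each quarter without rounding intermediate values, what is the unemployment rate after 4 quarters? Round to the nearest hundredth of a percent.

Unemployment rate after four quarters ≈ 10.25%.

With a fixed labor force, u_{t+1} = u_t + s·(1−u_t) − f·u_t = u_t·(1−s−f) + s.
Here 1−s−f = 0.711 and s = 0.024.
u_1 = 0.159100 × 0.711 + 0.024 = 0.137120.
u_2 = 0.137120 × 0.711 + 0.024 = 0.121492.
u_3 = 0.121492 × 0.711 + 0.024 = 0.110381.
u_4 = 0.110381 × 0.711 + 0.024 = 0.102481.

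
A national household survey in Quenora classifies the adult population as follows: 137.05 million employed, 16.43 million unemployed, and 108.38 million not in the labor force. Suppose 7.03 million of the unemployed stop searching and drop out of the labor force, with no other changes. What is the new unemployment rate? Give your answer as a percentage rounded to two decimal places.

New unemployment rate ≈ 6.42%.

Initially, labor force = 137.05 + 16.43 = 153.48 million, so u = 16.43/153.48 = 10.70%.
After the change, unemployed and labor force both fall by 7.03 → E = 137.05, U = 9.40, labor force = 146.45 million.
New unemployment rate = 9.40 / 146.45 = 6.42%.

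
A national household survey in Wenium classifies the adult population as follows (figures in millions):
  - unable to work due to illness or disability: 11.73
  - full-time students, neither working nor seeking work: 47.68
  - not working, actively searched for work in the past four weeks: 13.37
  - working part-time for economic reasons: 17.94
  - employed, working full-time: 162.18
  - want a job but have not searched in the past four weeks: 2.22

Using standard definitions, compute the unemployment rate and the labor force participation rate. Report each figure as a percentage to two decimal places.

Unemployment rate ≈ 6.91%; labor force participation rate ≈ 75.84%.

Employed = 17.94 + 162.18 = 180.12 million (anyone who worked, including part-time for economic reasons, counts as employed).
Unemployed = 13.37 million.
Labor force = 180.12 + 13.37 = 193.49 million.
Not in labor force = 11.73 + 47.68 + 2.22 = 61.63 million (those not working and not actively searching are outside the labor force — including those who want a job but have given up searching).
Civilian working-age population = 193.49 + 61.63 = 255.12 million.
Unemployment rate = 13.37 / 193.49 = 6.91%.
Labor force participation rate = 193.49 / 255.12 = 75.84%.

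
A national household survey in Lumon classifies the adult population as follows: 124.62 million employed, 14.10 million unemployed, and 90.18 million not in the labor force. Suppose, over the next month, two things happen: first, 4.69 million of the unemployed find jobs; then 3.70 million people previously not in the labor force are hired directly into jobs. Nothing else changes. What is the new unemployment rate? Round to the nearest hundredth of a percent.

Initially, labor force = 124.62 + 14.10 = 138.72 million, so u = 14.10/138.72 = 10.16%.
After the first change, unemployed falls and employed rises by 4.69; labor force unchanged → E = 129.31, U = 9.41, labor force = 138.72 million.
After the second change, employed and labor force both rise by 3.70; unemployed unchanged → E = 133.01, U = 9.41, labor force = 142.42 million.
New unemployment rate = 9.41 / 142.42 = 6.61%.

New unemployment rate ≈ 6.61%.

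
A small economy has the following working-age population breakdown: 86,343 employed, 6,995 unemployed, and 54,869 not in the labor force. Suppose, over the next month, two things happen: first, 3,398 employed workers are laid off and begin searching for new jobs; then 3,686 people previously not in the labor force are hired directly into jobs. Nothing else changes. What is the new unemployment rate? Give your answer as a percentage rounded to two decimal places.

New unemployment rate ≈ 10.71%.

Initially, labor force = 86,343 + 6,995 = 93,338, so u = 6,995/93,338 = 7.49%.
After the first change, employed falls and unemployed rises by 3,398; labor force unchanged → E = 82,945, U = 10,393, labor force = 93,338.
After the second change, employed and labor force both rise by 3,686; unemployed unchanged → E = 86,631, U = 10,393, labor force = 97,024.
New unemployment rate = 10,393 / 97,024 = 10.71%.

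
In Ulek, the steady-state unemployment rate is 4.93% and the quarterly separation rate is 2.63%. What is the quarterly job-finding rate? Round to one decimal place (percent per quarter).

From u* = s/(s+f): f = s·(1−u)/u.
f = 2.63 × (1 − 0.0493) / 0.0493 = 2.5003 / 0.0493 ≈ 50.7% per quarter.

Job-finding rate ≈ 50.7% per quarter.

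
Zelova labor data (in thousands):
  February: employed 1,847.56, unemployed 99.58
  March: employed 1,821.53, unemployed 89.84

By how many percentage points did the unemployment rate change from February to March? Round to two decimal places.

February: labor force = 1,847.56 + 99.58 = 1,947.14; u = 99.58/1,947.14 = 5.11%.
March: labor force = 1,821.53 + 89.84 = 1,911.37; u = 89.84/1,911.37 = 4.70%.
Change = 4.70% − 5.11% = −0.41 pp.

The unemployment rate changed by −0.41 percentage points.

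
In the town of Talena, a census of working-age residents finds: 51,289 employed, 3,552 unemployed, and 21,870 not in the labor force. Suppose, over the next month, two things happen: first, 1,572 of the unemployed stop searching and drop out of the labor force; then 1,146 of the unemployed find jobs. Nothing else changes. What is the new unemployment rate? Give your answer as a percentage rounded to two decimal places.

New unemployment rate ≈ 1.57%.

Initially, labor force = 51,289 + 3,552 = 54,841, so u = 3,552/54,841 = 6.48%.
After the first change, unemployed and labor force both fall by 1,572 → E = 51,289, U = 1,980, labor force = 53,269.
After the second change, unemployed falls and employed rises by 1,146; labor force unchanged → E = 52,435, U = 834, labor force = 53,269.
New unemployment rate = 834 / 53,269 = 1.57%.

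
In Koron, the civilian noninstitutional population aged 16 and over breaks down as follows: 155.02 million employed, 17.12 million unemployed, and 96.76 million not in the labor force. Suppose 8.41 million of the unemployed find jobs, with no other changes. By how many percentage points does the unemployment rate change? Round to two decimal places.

Initially, labor force = 155.02 + 17.12 = 172.14 million, so u = 17.12/172.14 = 9.95%.
After the change, unemployed falls and employed rises by 8.41; labor force unchanged → E = 163.43, U = 8.71, labor force = 172.14 million.
New unemployment rate = 8.71 / 172.14 = 5.06%.
Change = 5.06% − 9.95% = −4.89 percentage points.

The unemployment rate changes by −4.89 percentage points.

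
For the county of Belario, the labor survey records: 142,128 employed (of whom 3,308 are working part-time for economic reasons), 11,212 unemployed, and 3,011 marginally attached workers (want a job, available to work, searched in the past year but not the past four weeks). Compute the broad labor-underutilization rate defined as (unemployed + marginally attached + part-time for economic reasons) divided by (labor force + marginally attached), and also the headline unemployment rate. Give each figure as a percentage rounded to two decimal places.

Labor force = 142,128 + 11,212 = 153,340.
Numerator = 11,212 + 3,011 + 3,308 = 17,531.
Denominator = 153,340 + 3,011 = 156,351.
Broad rate = 17,531 / 156,351 = 11.21%.
Headline unemployment rate = 11,212 / 153,340 = 7.31%.

Broad underutilization rate ≈ 11.21%; headline unemployment rate ≈ 7.31%.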